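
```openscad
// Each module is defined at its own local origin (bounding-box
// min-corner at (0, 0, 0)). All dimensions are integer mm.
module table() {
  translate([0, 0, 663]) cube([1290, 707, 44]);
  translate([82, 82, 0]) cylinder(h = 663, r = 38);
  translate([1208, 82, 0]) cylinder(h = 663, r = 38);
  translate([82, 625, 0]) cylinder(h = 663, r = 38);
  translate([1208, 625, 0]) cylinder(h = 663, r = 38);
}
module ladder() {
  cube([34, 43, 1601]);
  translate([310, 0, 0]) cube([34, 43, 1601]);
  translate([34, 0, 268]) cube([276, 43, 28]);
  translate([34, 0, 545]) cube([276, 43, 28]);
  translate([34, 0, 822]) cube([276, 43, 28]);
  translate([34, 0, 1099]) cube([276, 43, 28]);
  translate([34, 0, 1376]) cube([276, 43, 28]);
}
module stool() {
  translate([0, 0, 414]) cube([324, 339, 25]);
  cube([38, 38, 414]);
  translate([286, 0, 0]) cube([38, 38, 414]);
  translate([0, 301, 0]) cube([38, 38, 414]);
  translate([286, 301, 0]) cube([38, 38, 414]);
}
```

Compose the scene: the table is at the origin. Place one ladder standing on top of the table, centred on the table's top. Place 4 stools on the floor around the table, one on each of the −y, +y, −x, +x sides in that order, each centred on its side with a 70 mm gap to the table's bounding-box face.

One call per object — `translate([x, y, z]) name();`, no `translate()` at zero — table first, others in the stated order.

table();
translate([473, 332, 707]) ladder();
translate([483, -409, 0]) stool();
translate([483, 777, 0]) stool();
translate([-394, 184, 0]) stool();
translate([1360, 184, 0]) stool();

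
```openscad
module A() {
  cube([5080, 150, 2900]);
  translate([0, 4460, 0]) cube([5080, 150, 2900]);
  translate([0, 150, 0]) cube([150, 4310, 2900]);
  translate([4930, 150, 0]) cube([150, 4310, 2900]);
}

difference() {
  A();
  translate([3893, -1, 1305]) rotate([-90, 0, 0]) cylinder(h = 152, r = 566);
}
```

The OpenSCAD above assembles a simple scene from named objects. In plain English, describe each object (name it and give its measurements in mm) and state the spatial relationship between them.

A is a box-shaped house frame (walls only): outside footprint 5080×4610 mm, wall height 2900 mm, wall thickness 150 mm. The two y-facing walls run the full x-width; the two x-facing walls fit between the inner faces of the y-facing walls.

The house frame has a circular hole of radius 566 mm through its front wall, centred at (x = 3893, z = 1305).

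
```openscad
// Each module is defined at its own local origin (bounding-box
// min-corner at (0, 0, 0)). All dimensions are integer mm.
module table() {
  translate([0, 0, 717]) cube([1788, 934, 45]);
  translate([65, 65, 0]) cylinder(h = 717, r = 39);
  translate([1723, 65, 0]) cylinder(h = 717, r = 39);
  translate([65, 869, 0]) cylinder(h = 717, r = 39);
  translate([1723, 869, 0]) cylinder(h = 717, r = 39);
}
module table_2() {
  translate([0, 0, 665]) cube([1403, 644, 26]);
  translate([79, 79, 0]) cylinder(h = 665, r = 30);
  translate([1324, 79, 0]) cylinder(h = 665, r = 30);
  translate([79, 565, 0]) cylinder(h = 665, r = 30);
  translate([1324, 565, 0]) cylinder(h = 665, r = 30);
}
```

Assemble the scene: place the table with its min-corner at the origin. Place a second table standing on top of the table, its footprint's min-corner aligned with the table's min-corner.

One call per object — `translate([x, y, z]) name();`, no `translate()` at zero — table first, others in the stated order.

table();
translate([0, 0, 762]) table_2();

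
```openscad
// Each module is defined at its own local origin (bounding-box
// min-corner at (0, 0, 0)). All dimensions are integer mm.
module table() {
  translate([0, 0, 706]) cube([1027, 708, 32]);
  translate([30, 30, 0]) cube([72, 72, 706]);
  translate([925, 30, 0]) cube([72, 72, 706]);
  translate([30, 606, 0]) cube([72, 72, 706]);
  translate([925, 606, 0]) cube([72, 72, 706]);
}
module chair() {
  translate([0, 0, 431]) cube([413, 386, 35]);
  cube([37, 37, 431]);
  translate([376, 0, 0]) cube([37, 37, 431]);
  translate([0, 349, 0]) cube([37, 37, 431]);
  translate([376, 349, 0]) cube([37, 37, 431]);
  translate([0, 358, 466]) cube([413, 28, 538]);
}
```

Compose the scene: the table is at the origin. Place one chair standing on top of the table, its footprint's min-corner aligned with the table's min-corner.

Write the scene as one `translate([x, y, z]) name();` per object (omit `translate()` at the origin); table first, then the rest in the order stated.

table();
translate([0, 0, 738]) chair();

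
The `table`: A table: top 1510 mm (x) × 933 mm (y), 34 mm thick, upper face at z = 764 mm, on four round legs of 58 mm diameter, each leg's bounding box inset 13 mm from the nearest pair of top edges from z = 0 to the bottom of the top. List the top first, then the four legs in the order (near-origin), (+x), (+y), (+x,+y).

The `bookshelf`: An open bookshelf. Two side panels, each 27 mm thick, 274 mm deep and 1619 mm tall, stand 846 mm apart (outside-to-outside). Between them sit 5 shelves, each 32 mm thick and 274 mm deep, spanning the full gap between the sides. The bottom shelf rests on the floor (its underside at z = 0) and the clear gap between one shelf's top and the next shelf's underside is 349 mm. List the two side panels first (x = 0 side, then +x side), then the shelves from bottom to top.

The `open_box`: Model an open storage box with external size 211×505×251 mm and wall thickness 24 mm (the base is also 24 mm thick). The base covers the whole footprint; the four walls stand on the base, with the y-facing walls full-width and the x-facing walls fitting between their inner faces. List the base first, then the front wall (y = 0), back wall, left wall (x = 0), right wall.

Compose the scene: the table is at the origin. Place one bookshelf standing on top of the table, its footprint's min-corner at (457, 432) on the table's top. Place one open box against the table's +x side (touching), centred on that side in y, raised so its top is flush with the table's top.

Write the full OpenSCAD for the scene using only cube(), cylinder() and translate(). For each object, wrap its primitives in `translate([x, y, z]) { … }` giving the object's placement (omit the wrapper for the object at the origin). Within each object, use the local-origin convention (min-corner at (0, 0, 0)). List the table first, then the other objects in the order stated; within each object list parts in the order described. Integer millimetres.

translate([0, 0, 730]) cube([1510, 933, 34]);
translate([42, 42, 0]) cylinder(h = 730, r = 29);
translate([1468, 42, 0]) cylinder(h = 730, r = 29);
translate([42, 891, 0]) cylinder(h = 730, r = 29);
translate([1468, 891, 0]) cylinder(h = 730, r = 29);
translate([457, 432, 764]) {
  cube([27, 274, 1619]);
  translate([819, 0, 0]) cube([27, 274, 1619]);
  translate([27, 0, 0]) cube([792, 274, 32]);
  translate([27, 0, 381]) cube([792, 274, 32]);
  translate([27, 0, 762]) cube([792, 274, 32]);
  translate([27, 0, 1143]) cube([792, 274, 32]);
  translate([27, 0, 1524]) cube([792, 274, 32]);
}
translate([1510, 214, 513]) {
  cube([211, 505, 24]);
  translate([0, 0, 24]) cube([211, 24, 227]);
  translate([0, 481, 24]) cube([211, 24, 227]);
  translate([0, 24, 24]) cube([24, 457, 227]);
  translate([187, 24, 24]) cube([24, 457, 227]);
}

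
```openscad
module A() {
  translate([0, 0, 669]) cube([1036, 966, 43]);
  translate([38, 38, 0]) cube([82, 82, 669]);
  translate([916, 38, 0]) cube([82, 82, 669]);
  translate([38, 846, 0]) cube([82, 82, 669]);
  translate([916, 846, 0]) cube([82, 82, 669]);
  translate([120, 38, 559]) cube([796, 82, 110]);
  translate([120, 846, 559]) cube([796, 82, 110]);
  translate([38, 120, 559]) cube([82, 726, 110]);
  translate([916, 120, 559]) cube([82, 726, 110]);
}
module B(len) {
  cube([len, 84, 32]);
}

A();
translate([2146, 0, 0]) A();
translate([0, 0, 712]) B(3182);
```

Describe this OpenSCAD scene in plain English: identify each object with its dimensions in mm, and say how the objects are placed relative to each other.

A is a rectangular dining table. The top is 1036×966×43 mm with its upper surface at z = 712 mm. It stands on four 82×82 mm square legs, each inset 38 mm from the nearest pair of top edges, running from the floor to the underside of the top. Four apron rails, 82 mm thick and 110 mm tall, run between adjacent legs with their top edges flush with the underside of the top and their outer faces flush with the legs' outer faces.

B is a rectangular beam 3182 mm long (x), 84 mm deep (y), 32 mm thick (z).

The beam spans the tops of two tables placed 1110 mm apart, resting at z = 712 mm.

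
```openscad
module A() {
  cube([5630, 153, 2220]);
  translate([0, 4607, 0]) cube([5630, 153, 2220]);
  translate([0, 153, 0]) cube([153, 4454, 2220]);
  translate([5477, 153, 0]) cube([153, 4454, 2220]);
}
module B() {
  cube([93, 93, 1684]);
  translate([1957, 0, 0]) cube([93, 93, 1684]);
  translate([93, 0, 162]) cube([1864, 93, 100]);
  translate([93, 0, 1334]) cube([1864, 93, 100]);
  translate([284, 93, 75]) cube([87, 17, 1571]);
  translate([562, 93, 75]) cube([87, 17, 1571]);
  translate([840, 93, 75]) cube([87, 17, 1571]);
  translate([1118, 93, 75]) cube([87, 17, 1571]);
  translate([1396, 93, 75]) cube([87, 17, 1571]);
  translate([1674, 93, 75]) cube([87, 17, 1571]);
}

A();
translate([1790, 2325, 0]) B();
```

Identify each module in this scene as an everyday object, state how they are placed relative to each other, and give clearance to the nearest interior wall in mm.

A is a house frame. B is a fence section. The fence section sits inside the house frame, centred. The clearance to the nearest interior wall is 1637 mm.

Clearances: x = 1637, y = 2172; minimum 1637 mm.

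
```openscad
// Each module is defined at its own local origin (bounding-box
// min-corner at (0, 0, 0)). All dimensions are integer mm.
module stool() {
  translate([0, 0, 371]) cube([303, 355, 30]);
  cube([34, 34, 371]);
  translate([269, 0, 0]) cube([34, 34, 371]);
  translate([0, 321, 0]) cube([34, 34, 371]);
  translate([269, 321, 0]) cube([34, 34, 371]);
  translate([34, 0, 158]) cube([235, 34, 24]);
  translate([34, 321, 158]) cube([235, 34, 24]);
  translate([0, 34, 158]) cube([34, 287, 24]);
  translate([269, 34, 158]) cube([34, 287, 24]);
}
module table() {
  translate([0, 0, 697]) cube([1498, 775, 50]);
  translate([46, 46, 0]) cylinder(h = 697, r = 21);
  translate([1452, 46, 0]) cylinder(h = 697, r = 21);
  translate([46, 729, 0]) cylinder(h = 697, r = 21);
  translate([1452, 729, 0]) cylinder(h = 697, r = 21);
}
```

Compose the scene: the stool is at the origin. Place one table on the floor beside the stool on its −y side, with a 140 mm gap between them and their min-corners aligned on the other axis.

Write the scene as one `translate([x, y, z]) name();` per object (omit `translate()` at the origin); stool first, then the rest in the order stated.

stool();
translate([0, -915, 0]) table();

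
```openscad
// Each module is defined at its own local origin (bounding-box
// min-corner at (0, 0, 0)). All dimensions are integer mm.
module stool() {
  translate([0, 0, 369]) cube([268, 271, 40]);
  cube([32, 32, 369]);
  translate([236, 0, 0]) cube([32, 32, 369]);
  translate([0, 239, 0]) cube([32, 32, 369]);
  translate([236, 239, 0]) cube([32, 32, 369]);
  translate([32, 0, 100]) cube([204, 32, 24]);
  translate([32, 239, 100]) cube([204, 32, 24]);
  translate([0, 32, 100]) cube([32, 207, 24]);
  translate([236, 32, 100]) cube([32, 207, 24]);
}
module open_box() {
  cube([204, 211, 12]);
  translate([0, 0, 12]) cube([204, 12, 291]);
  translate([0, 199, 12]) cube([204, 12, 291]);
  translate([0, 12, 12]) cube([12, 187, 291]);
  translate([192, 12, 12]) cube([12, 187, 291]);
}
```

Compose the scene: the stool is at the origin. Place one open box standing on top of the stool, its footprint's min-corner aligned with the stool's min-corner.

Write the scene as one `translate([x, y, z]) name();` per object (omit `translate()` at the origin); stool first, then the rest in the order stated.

stool();
translate([0, 0, 409]) open_box();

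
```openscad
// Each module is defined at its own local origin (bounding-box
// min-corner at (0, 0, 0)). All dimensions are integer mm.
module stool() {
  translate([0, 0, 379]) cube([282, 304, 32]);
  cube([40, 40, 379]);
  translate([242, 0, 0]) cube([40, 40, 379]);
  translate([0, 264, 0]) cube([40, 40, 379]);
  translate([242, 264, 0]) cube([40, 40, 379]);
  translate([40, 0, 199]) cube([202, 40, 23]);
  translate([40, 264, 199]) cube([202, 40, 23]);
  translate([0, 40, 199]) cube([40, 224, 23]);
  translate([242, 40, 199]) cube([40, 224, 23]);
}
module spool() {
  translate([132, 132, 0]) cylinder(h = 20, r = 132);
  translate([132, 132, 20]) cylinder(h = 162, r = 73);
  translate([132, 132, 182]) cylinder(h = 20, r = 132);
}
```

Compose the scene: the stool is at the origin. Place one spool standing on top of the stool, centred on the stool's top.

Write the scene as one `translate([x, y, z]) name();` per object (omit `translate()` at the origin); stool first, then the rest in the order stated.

stool();
translate([9, 20, 411]) spool();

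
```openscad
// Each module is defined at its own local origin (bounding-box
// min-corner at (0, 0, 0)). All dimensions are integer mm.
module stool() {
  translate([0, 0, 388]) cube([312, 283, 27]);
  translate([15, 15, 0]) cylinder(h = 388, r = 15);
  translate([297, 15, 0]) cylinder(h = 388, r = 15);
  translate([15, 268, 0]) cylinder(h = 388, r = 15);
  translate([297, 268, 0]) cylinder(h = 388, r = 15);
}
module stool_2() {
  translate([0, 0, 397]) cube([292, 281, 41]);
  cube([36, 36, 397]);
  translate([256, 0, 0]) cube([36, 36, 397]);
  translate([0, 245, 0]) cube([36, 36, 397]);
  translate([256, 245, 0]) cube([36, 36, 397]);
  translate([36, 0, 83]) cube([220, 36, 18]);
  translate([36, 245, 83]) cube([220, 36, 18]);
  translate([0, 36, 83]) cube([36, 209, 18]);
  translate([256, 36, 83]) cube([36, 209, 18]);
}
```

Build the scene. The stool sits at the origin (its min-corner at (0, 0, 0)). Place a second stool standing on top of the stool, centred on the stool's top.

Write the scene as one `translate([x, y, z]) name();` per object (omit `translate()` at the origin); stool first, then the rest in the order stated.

stool();
translate([10, 1, 415]) stool_2();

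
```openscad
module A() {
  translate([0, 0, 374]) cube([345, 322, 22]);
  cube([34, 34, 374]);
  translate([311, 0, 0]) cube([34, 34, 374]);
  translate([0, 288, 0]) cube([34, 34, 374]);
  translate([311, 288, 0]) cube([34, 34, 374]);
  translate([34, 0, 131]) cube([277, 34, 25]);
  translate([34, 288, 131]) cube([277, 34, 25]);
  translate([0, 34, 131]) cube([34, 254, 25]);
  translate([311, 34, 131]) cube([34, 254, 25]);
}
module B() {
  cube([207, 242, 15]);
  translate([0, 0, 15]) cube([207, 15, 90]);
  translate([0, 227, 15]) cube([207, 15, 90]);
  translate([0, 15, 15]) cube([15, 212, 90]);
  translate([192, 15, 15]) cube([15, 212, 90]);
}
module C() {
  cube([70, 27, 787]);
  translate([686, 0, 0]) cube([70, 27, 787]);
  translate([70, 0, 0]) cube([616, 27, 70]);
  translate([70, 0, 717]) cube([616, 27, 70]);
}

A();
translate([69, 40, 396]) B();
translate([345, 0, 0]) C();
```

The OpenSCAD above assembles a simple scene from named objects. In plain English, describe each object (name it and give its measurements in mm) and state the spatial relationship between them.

A is a simple wooden stool: a rectangular seat 345 mm (x) by 322 mm (y), 22 mm thick, top face at z = 396 mm, on four square legs, each 34×34 mm in cross-section. The legs rest on z = 0, each flush with a corner of the seat. Four stretchers, 34 mm wide and 25 mm tall, connect adjacent legs with their undersides at z = 131 mm, each running between the inner faces of the legs it joins and aligned with the legs' outer faces on the other axis.

B is an open-topped rectangular box: outside dimensions 207×242×105 mm, with a uniform wall and base thickness of 15 mm. The base is a full 207×242 slab on the floor; four walls sit on top of the base. The front and back walls (the −y and +y sides) span the full width; the two side walls fit between them.

C is a rectangular picture frame lying in the x–z plane (depth along y). The opening is 616 mm wide (x) by 647 mm tall (z), surrounded by a border 70 mm wide on all four sides. The frame is 27 mm deep and is made of two full-height vertical stiles with two horizontal rails fitted between them.

The open box is on top of the stool, centred. The picture frame is against the stool's +x side, with their −y faces flush.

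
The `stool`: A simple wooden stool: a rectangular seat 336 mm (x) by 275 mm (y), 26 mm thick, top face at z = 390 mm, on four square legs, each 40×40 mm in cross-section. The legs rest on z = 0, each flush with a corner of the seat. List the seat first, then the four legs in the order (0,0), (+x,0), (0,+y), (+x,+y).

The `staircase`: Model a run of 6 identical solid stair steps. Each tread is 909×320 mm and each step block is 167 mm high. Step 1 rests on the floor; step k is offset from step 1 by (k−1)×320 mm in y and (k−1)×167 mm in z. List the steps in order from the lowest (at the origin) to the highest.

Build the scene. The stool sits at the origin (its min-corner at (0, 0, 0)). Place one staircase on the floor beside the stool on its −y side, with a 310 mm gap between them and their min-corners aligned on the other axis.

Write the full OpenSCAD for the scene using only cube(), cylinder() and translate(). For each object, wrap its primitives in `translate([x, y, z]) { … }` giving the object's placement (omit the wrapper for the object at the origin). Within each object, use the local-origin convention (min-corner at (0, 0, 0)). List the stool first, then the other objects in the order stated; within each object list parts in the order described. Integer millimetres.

translate([0, 0, 364]) cube([336, 275, 26]);
cube([40, 40, 364]);
translate([296, 0, 0]) cube([40, 40, 364]);
translate([0, 235, 0]) cube([40, 40, 364]);
translate([296, 235, 0]) cube([40, 40, 364]);
translate([0, -2230, 0]) {
  cube([909, 320, 167]);
  translate([0, 320, 167]) cube([909, 320, 167]);
  translate([0, 640, 334]) cube([909, 320, 167]);
  translate([0, 960, 501]) cube([909, 320, 167]);
  translate([0, 1280, 668]) cube([909, 320, 167]);
  translate([0, 1600, 835]) cube([909, 320, 167]);
}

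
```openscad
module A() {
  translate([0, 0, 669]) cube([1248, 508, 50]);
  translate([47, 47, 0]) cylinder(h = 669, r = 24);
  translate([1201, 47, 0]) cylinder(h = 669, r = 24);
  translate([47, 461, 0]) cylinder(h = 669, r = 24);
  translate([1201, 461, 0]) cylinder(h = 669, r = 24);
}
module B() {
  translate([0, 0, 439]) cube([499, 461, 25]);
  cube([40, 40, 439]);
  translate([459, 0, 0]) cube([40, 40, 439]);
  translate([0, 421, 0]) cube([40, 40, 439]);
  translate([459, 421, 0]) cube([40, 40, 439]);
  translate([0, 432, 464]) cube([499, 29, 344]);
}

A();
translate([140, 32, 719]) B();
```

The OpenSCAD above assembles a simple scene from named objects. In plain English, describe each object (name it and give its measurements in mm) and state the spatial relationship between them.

A is a table: top 1248 mm (x) × 508 mm (y), 50 mm thick, upper face at z = 719 mm, on four round legs of 48 mm diameter, each leg's bounding box inset 23 mm from the nearest pair of top edges, running from z = 0 to the bottom of the top.

B is a chair: 499×461 mm seat, 25 mm thick, top at z = 464 mm, on four 40 mm square corner legs flush with the seat edges. A 29 mm thick backrest slab spans the full seat width, extending 344 mm above the seat top, its back face flush with the seat's +y edge.

The chair is on top of the table.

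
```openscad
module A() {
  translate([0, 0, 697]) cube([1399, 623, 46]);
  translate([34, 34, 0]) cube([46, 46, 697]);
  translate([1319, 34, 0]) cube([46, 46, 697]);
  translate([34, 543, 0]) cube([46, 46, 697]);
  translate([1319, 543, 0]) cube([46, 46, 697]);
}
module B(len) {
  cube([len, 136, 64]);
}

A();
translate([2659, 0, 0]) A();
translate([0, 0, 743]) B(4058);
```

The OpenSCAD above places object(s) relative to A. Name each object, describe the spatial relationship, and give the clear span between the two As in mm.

A is a table. B is a beam. A beam spans the tops of two tables. The clear span between the two tables is 1260 mm.

Second table starts at x = 2659; first ends at x = 1399; clear span = 2659 − 1399 = 1260 mm.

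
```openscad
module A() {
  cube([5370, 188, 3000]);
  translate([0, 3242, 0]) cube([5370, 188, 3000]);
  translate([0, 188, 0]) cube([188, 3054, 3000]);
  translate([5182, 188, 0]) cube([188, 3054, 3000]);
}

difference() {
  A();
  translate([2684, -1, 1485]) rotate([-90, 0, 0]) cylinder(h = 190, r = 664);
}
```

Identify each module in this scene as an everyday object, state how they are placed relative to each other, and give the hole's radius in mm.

The subtracted cylinder has r = 664 mm.

A is a house frame. The house frame has a circular hole through its front wall. The hole's radius is 664 mm.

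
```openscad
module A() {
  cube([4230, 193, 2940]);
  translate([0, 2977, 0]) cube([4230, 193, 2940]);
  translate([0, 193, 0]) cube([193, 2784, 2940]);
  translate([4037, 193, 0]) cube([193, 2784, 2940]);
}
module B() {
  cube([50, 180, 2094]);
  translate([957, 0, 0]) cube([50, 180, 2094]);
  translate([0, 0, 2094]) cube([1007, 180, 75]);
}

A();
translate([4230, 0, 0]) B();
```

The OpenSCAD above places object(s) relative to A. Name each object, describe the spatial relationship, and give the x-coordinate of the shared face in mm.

A is a house frame. B is a door frame. The door frame is against the house frame's +x side, with their −y faces flush. The x-coordinate of the shared face is 4230 mm.

The house frame's +x face and the door frame's −x face are both at x = 4230 mm.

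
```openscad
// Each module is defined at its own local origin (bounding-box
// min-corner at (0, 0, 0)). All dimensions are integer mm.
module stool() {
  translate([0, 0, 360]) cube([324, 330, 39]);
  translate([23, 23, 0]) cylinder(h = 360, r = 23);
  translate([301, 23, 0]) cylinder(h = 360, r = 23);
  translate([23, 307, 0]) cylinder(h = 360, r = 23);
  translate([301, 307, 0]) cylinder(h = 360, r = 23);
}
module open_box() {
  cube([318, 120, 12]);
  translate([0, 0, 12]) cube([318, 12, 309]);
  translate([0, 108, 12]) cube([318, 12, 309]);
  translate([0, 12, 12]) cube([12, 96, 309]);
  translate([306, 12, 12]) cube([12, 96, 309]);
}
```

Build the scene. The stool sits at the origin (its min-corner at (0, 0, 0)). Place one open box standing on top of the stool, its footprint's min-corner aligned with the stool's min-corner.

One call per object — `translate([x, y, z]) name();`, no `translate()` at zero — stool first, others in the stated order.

stool();
translate([0, 0, 399]) open_box();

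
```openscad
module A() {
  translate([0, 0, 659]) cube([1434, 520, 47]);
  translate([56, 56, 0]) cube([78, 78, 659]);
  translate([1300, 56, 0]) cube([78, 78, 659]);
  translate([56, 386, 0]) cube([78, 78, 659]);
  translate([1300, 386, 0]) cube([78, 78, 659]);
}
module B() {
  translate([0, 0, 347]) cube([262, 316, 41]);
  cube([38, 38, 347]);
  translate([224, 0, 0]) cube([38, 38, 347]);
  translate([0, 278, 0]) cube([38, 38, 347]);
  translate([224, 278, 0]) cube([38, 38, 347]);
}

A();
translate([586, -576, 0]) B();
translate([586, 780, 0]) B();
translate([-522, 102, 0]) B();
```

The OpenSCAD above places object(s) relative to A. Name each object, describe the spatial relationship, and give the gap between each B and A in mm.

A is a table. B is a stool. Three stools sit around the table at the −y, +y, −x sides. The gap between each stool and the table is 260 mm.

Each stool's nearest face is 260 mm from the table's bounding box.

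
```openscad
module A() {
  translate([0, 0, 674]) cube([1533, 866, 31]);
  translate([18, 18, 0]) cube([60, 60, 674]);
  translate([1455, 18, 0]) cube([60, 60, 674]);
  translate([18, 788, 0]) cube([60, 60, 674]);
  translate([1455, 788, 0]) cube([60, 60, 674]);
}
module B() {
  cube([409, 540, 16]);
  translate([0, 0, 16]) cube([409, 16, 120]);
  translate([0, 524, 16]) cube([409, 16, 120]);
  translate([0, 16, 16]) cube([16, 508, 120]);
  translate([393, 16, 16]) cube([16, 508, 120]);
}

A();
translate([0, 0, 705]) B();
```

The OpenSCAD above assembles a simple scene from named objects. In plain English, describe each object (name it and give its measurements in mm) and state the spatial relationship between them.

A is a rectangular dining table. The top is 1533×866×31 mm with its upper surface at z = 705 mm. It stands on four 60×60 mm square legs, each inset 18 mm from the nearest pair of top edges, running from the floor to the underside of the top.

B is an open-topped rectangular box: outside dimensions 409×540×136 mm, with a uniform wall and base thickness of 16 mm. The base is a full 409×540 slab on the floor; four walls sit on top of the base. The front and back walls (the −y and +y sides) span the full width; the two side walls fit between them.

The open box is on top of the table.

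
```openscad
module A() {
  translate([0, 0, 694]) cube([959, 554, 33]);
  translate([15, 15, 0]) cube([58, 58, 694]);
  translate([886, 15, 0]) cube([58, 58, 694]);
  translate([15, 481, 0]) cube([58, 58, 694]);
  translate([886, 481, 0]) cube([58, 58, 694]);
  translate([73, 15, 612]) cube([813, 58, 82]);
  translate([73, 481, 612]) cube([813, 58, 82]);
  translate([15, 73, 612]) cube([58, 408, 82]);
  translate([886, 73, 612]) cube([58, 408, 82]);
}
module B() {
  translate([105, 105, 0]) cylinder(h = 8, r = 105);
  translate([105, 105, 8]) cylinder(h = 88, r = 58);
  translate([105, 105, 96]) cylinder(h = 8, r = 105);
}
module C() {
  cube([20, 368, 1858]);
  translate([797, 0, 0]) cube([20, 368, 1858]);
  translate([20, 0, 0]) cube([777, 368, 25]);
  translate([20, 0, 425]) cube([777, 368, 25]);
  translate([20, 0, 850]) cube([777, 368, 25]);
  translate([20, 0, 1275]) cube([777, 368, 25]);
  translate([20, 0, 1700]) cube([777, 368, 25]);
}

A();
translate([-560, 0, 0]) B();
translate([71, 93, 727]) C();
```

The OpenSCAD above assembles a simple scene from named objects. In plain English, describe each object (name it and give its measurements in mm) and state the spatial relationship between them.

A is a table: top 959 mm (x) × 554 mm (y), 33 mm thick, upper face at z = 727 mm, on four 58×58 mm square legs, each inset 15 mm from the nearest pair of top edges, running from z = 0 to the bottom of the top. Four apron rails, 58 mm thick and 82 mm tall, run between adjacent legs with their top edges flush with the underside of the top and their outer faces flush with the legs' outer faces.

B is a spool: two coaxial disc flanges of radius 105 mm and thickness 8 mm, joined by a core cylinder of radius 58 mm and height 88 mm. The lower flange rests on z = 0 and the three cylinders share a vertical axis.

C is an open bookshelf. Two side panels, each 20 mm thick, 368 mm deep and 1858 mm tall, stand 817 mm apart (outside-to-outside). Between them sit 5 shelves, each 25 mm thick and 368 mm deep, spanning the full gap between the sides. The bottom shelf rests on the floor (its underside at z = 0) and the clear gap between one shelf's top and the next shelf's underside is 400 mm.

The spool is on the floor beside the table on its −x side. The bookshelf is on top of the table, centred.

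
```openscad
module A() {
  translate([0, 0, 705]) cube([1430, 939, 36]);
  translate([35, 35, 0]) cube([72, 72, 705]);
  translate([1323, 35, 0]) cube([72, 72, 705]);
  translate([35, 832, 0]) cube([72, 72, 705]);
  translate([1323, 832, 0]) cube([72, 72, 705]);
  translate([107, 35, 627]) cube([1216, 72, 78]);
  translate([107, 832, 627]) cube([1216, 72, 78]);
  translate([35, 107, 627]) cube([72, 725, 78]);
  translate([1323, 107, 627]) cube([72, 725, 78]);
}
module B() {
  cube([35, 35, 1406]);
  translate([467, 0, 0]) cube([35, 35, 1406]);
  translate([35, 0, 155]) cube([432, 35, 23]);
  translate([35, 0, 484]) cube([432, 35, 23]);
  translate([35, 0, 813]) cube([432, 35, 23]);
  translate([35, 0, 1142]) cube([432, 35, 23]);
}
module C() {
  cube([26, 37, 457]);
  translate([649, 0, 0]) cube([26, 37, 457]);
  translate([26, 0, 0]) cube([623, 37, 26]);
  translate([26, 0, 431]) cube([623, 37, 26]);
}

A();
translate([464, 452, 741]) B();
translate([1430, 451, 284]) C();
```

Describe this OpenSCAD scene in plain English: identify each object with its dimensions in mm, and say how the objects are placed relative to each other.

A is a rectangular dining table. The top is 1430×939×36 mm with its upper surface at z = 741 mm. It stands on four 72×72 mm square legs, each inset 35 mm from the nearest pair of top edges, running from the floor to the underside of the top. Four apron rails, 72 mm thick and 78 mm tall, run between adjacent legs with their top edges flush with the underside of the top and their outer faces flush with the legs' outer faces.

B is a wooden ladder with two side rails of 35×35 mm section and 1406 mm height, set 502 mm apart overall. Between them run 4 rectangular rungs (35 mm deep, 23 mm thick), front faces flush with the rails' −y face. The bottom of the first rung is 155 mm above the floor and each subsequent rung is 329 mm higher than the one below.

C is a rectangular picture frame lying in the x–z plane (depth along y). The opening is 623 mm wide (x) by 405 mm tall (z), surrounded by a border 26 mm wide on all four sides. The frame is 37 mm deep and is made of two full-height vertical stiles with two horizontal rails fitted between them.

The ladder is on top of the table, centred. The picture frame is beside the table with their tops flush at z = 741.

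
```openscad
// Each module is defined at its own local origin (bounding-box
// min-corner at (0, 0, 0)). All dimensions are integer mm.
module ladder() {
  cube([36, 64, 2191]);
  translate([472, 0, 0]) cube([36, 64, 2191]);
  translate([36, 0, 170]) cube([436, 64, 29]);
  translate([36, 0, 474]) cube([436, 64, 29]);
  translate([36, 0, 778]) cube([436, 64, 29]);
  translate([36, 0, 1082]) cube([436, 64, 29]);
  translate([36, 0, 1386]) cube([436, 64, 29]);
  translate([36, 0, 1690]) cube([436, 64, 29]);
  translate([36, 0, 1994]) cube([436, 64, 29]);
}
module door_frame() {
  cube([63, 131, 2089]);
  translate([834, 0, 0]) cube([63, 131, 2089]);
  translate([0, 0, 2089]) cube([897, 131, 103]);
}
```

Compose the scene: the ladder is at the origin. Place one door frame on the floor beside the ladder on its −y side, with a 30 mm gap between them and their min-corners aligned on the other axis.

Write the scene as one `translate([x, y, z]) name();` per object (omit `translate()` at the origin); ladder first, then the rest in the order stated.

ladder();
translate([0, -161, 0]) door_frame();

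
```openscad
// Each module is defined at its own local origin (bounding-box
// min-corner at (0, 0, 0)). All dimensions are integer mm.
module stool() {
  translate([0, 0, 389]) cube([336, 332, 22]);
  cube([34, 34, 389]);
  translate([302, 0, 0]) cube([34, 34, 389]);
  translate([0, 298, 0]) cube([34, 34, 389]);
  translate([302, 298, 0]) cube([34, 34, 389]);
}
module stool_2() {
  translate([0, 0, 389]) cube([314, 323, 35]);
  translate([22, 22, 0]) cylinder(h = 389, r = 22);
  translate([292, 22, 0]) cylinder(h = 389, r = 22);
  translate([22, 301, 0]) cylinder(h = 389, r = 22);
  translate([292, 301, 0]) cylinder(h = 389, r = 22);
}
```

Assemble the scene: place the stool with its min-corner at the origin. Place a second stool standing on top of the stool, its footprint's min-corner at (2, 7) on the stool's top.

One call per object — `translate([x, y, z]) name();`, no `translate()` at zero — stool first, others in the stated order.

stool();
translate([2, 7, 411]) stool_2();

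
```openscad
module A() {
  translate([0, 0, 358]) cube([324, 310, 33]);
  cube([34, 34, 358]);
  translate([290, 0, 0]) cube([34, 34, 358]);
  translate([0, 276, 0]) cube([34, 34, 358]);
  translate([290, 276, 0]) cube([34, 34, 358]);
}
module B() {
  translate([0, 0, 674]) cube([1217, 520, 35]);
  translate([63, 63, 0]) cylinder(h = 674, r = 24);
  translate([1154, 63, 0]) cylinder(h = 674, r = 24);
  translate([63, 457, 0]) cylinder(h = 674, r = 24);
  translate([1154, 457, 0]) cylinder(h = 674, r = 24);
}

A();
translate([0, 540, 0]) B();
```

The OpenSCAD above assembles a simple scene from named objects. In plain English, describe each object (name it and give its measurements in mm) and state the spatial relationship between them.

A is a simple wooden stool: a rectangular seat 324 mm (x) by 310 mm (y), 33 mm thick, top face at z = 391 mm, on four square legs, each 34×34 mm in cross-section. The legs rest on z = 0, each flush with a corner of the seat.

B is a rectangular dining table. The top is 1217×520×35 mm with its upper surface at z = 709 mm. It stands on four round legs of 48 mm diameter, each leg's bounding box inset 39 mm from the nearest pair of top edges, running from the floor to the underside of the top.

The table is on the floor beside the stool on its +y side.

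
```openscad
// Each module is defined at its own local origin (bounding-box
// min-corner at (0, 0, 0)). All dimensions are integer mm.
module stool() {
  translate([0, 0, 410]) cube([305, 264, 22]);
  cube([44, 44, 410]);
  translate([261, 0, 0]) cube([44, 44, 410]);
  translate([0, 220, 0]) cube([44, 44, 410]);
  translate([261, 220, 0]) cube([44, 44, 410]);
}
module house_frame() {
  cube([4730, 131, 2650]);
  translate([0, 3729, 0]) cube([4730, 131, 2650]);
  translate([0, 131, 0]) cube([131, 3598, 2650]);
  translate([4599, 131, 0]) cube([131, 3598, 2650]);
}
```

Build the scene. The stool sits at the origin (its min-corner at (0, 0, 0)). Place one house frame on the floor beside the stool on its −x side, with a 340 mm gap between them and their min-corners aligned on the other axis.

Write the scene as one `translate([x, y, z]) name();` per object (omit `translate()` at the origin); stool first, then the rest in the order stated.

stool();
translate([-5070, 0, 0]) house_frame();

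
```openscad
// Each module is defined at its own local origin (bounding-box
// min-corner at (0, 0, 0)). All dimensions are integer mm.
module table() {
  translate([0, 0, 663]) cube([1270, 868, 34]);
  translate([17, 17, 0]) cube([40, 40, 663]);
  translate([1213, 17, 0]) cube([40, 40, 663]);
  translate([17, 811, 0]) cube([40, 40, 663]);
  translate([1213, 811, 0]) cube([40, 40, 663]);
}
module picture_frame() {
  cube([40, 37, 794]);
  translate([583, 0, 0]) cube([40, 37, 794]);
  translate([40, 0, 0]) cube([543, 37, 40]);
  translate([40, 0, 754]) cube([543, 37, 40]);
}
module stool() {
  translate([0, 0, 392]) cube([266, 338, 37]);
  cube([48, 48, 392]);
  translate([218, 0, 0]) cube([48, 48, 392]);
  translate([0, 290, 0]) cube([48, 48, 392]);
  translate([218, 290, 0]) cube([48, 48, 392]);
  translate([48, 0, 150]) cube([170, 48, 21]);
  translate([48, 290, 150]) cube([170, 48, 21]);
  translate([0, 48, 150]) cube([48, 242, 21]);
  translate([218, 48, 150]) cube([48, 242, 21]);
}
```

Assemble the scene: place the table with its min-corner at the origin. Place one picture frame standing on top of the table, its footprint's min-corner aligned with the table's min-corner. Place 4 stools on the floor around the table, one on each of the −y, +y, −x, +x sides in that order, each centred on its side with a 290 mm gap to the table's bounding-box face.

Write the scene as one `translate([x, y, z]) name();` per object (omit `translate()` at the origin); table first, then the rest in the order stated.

table();
translate([0, 0, 697]) picture_frame();
translate([502, -628, 0]) stool();
translate([502, 1158, 0]) stool();
translate([-556, 265, 0]) stool();
translate([1560, 265, 0]) stool();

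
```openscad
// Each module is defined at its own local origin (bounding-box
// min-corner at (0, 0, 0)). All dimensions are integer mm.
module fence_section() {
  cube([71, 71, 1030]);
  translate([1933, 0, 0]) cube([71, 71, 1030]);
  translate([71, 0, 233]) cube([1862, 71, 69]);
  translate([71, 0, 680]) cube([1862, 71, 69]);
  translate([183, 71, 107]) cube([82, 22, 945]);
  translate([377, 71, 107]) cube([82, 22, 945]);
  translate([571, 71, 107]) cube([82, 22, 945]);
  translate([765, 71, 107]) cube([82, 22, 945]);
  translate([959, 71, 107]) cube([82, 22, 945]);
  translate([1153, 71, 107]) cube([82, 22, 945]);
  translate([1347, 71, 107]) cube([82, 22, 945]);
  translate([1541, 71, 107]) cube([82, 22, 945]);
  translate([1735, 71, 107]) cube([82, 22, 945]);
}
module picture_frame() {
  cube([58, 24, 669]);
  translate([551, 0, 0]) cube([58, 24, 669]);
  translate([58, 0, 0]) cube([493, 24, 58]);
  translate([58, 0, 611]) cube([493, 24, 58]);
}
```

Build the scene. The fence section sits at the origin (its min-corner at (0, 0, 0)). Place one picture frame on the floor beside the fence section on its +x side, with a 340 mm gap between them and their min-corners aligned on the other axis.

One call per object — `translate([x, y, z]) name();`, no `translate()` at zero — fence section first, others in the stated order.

fence_section();
translate([2344, 0, 0]) picture_frame();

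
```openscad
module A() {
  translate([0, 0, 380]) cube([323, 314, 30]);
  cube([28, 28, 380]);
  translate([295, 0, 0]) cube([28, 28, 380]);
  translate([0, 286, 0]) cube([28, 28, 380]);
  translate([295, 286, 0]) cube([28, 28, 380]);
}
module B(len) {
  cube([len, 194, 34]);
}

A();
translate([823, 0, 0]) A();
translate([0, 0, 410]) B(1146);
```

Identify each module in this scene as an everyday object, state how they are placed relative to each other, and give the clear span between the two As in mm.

Second stool starts at x = 823; first ends at x = 323; clear span = 823 − 323 = 500 mm.

A is a stool. B is a beam. A beam spans the tops of two stools. The clear span between the two stools is 500 mm.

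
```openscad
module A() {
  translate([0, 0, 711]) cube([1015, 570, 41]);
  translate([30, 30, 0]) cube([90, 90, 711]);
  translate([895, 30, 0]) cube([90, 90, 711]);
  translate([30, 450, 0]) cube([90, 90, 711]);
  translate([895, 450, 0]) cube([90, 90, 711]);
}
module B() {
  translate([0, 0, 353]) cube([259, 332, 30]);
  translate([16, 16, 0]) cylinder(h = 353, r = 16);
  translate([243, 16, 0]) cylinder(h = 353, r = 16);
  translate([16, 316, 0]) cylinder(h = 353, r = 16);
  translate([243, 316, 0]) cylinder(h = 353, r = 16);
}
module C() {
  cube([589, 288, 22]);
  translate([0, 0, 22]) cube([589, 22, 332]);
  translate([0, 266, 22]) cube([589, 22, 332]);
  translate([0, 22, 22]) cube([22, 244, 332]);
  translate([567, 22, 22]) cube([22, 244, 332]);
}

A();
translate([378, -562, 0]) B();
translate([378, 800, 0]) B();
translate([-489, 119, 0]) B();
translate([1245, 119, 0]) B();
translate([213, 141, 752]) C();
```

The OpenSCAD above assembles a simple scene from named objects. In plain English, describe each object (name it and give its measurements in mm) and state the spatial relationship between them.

A is a table: top 1015 mm (x) × 570 mm (y), 41 mm thick, upper face at z = 752 mm, on four 90×90 mm square legs, each inset 30 mm from the nearest pair of top edges, running from z = 0 to the bottom of the top.

B is a four-legged stool. The seat is a 259×332×30 mm slab whose top surface is at z = 383 mm; four round legs, each 32 mm in diameter, run from the floor (z = 0) to the underside of the seat, each leg's axis is inset half a diameter from the nearest pair of seat edges (so the leg's bounding box is flush with the corner).

C is an open-topped rectangular box: outside dimensions 589×288×354 mm, with a uniform wall and base thickness of 22 mm. The base is a full 589×288 slab on the floor; four walls sit on top of the base. The front and back walls (the −y and +y sides) span the full width; the two side walls fit between them.

Four stools sit around the table at the −y, +y, −x, +x sides. The open box is on top of the table, centred.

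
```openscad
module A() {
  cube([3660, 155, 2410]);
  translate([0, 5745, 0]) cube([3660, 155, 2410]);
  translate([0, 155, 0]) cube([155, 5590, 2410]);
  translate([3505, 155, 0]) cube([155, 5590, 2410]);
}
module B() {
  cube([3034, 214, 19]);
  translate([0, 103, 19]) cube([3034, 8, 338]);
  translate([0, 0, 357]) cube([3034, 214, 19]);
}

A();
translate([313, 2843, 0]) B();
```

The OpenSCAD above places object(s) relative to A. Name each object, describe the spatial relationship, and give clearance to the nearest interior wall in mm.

Clearances: x = 158, y = 2688; minimum 158 mm.

A is a house frame. B is an I-beam. The I-beam sits inside the house frame, centred. The clearance to the nearest interior wall is 158 mm.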